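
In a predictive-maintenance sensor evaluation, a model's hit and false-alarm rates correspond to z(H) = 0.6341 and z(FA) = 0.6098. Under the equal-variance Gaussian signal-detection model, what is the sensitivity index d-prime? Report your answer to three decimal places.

d-prime = 0.024

d' = z(H) − z(FA) = 0.6341 − 0.6098 = 0.0243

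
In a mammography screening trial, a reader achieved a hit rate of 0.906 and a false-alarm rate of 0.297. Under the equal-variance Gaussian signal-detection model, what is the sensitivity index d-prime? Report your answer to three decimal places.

d-prime = 1.850

z(H) = 1.3165
z(FA) = -0.5330
d' = z(H) − z(FA) = 1.3165 − (-0.5330) = 1.8495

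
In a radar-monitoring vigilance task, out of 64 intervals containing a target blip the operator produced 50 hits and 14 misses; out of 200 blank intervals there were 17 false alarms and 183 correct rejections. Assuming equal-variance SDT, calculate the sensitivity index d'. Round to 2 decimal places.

d' = 2.15

H = 50/64 = 0.7812
FA = 17/200 = 0.0850
z(H) = 0.7763
z(FA) = -1.3722
d' = z(H) − z(FA) = 0.7763 − (-1.3722) = 2.1485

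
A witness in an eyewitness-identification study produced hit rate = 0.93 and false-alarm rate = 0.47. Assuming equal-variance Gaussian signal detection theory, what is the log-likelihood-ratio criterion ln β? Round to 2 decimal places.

z(0.93) = 1.476, z(0.47) = -0.075
ln β = −½·[z(H)² − z(FA)²] = −0.5 × (2.179 − 0.006) = -1.0865

ln β = -1.09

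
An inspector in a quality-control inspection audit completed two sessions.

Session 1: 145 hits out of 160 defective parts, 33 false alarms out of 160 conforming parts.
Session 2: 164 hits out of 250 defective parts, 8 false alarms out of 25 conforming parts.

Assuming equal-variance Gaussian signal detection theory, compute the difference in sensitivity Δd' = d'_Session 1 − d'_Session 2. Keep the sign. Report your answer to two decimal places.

Δd' = 1.27

Session 1: z(0.9062) = 1.318, z(0.2062) = -0.820, d' = 2.138
Session 2: z(0.6560) = 0.402, z(0.3200) = -0.468, d' = 0.870
Δd' = d'_Session 1 − d'_Session 2 = 2.138 − 0.870 = 1.268
Session 1 has the higher sensitivity.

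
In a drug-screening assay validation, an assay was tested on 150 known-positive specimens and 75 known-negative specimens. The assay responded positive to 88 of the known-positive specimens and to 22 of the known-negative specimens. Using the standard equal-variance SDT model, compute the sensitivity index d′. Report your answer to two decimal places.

d′ = 0.76

H = 88/150 = 0.5867
FA = 22/75 = 0.2933
Φ⁻¹(H) = 0.219
Φ⁻¹(FA) = -0.544
d' = z(H) − z(FA) = 0.219 − (-0.544) = 0.763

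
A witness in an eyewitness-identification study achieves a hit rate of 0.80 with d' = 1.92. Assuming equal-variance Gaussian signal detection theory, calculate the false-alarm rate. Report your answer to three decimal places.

z(hit rate) = z(0.80) = 0.8416
z(FA) = z(H) − d' = 0.8416 − 1.92 = -1.0784
false-alarm rate = Φ(-1.0784) = 0.1404

false-alarm rate = 0.140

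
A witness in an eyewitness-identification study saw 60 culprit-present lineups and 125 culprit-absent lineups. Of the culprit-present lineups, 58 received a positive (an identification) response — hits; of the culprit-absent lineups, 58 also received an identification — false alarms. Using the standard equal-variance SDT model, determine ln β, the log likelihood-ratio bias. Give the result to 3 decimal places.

H = 58/60 = 0.9667
FA = 58/125 = 0.4640
z(0.9667) = 1.8344, z(0.4640) = -0.0904
ln β = −½·[z(H)² − z(FA)²] = −0.5 × (3.3650 − 0.0082) = -1.6784

ln β = -1.678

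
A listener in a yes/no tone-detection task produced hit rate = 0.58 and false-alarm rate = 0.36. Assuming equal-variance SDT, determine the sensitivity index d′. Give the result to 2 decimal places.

d′ = 0.56

z(H) = z(0.58) = 0.202
z(FA) = z(0.36) = -0.358
d' = z(H) − z(FA) = 0.202 − (-0.358) = 0.560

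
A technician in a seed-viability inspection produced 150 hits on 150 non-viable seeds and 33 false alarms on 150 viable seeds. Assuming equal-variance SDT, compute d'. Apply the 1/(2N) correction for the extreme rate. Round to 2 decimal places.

The hit rate is 150/150 = 1, so apply the 1/(2N) correction: H → 1 − 1/(2·150) = 0.99667.
z(H) = z(0.99667) = 2.713
z(FA) = z(0.22000) = -0.772
d' = 2.713 − (-0.772) = 3.485

d' = 3.49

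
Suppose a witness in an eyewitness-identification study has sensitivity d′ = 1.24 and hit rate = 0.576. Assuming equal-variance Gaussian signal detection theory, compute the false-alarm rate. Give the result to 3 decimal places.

z(hit rate) = z(0.576) = 0.1917
z(FA) = z(H) − d' = 0.1917 − 1.24 = -1.0483
false-alarm rate = Φ(-1.0483) = 0.1473

false-alarm rate = 0.147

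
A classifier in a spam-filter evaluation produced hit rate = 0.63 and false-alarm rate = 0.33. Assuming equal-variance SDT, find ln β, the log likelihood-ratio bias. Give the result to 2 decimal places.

ln β = 0.04

z(H) = z(0.63) = 0.332
z(FA) = z(0.33) = -0.440
ln β = −½·[z(H)² − z(FA)²] = −0.5 × (0.110 − 0.194) = 0.042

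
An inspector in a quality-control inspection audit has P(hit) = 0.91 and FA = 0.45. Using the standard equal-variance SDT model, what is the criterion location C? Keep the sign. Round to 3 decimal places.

C = -0.608

z(H) = 1.3408
z(FA) = -0.1257
c = −½·[z(H) + z(FA)] = −0.5 × (1.3408 + (-0.1257)) = -0.60755
c < 0: the inspector has a liberal response bias.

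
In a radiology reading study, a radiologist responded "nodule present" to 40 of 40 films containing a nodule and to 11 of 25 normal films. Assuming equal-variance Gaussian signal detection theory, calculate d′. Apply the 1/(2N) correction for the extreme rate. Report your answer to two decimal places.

d′ = 2.39

The hit rate is 40/40 = 1, so apply the 1/(2N) correction: H → 1 − 1/(2·40) = 0.98750.
z(H) = z(0.98750) = 2.241
z(FA) = z(0.44000) = -0.151
d' = 2.241 − (-0.151) = 2.392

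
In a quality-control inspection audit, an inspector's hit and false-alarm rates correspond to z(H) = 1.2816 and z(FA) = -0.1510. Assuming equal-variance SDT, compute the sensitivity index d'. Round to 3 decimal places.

d' = 1.433

d' = z(H) − z(FA) = 1.2816 − (-0.1510) = 1.4326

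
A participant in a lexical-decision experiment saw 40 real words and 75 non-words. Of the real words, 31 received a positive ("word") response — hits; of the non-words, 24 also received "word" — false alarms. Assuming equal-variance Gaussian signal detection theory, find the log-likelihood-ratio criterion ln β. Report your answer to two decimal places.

H = 31/40 = 0.7750
FA = 24/75 = 0.3200
z(H) = 0.755
z(FA) = -0.468
ln β = −½·[z(H)² − z(FA)²] = −0.5 × (0.570 − 0.219) = -0.1755

ln β = -0.18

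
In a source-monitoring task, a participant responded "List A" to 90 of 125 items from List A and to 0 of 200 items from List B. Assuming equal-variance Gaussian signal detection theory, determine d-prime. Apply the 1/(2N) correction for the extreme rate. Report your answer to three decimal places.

The false-alarm rate is 0/200 = 0, so apply the 1/(2N) correction: FA → 1/(2·200) = 0.00250.
z(H) = z(0.72000) = 0.5828
z(FA) = z(0.00250) = -2.8070
d' = 0.5828 − (-2.8070) = 3.3898

d-prime = 3.390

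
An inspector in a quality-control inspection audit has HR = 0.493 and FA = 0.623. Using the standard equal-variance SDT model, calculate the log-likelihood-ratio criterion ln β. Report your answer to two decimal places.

ln β = 0.05

z(0.493) = -0.018, z(0.623) = 0.313
ln β = −½·[z(H)² − z(FA)²] = −0.5 × (0.000 − 0.098) = 0.049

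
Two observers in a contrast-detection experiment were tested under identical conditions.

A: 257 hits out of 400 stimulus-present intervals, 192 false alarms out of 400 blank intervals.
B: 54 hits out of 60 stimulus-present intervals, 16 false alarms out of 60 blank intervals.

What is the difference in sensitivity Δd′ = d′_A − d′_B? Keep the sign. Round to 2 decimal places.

A: z(0.6425) = 0.365, z(0.4800) = -0.050, d' = 0.415
B: z(0.9000) = 1.282, z(0.2667) = -0.623, d' = 1.905
Δd' = d'_A − d'_B = 0.415 − 1.905 = -1.490
B has the higher sensitivity.

Δd′ = -1.49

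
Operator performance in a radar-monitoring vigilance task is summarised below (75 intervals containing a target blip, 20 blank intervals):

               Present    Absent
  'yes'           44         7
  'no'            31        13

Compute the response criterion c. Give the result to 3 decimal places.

H = 44/75 = 0.5867
FA = 7/20 = 0.3500
z(0.5867) = 0.2191, z(0.3500) = -0.3853
c = −½·[z(H) + z(FA)] = −0.5 × (0.2191 + (-0.3853)) = 0.0831

c = 0.083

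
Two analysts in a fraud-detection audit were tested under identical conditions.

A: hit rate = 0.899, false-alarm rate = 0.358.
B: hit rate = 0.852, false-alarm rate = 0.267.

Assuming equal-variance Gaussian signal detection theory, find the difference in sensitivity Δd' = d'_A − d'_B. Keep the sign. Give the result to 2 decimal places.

A: z(0.899) = 1.276, z(0.358) = -0.364, d' = 1.640
B: z(0.852) = 1.045, z(0.267) = -0.622, d' = 1.667
Δd' = d'_A − d'_B = 1.640 − 1.667 = -0.027
B has the higher sensitivity.

Δd' = -0.03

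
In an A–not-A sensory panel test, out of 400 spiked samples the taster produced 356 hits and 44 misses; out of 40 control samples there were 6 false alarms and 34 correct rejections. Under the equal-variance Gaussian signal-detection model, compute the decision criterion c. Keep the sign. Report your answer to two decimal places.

H = 356/400 = 0.8900
FA = 6/40 = 0.1500
Φ⁻¹(H) = 1.2265
Φ⁻¹(FA) = -1.0364
c = −½·[z(H) + z(FA)] = −0.5 × (1.2265 + (-1.0364)) = -0.09505

c = -0.10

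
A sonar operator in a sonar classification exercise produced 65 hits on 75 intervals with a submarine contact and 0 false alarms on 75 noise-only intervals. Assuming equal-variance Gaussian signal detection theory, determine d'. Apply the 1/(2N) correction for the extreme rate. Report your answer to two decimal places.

d' = 3.59

The false-alarm rate is 0/75 = 0, so apply the 1/(2N) correction: FA → 1/(2·75) = 0.00667.
z(H) = z(0.86667) = 1.111
z(FA) = z(0.00667) = -2.475
d' = 1.111 − (-2.475) = 3.586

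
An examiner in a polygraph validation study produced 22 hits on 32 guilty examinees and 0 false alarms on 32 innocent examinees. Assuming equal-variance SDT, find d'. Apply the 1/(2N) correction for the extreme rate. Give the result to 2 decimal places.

The false-alarm rate is 0/32 = 0, so apply the 1/(2N) correction: FA → 1/(2·32) = 0.01562.
z(H) = z(0.68750) = 0.489
z(FA) = z(0.01562) = -2.154
d' = 0.489 − (-2.154) = 2.643

d' = 2.64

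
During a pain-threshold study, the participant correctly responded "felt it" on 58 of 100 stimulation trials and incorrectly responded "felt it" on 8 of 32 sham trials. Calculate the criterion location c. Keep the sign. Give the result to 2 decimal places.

c = 0.24

H = 58/100 = 0.5800
FA = 8/32 = 0.2500
z(H) = z(0.5800) = 0.2019
z(FA) = z(0.2500) = -0.6745
c = −½·[z(H) + z(FA)] = −0.5 × (0.2019 + (-0.6745)) = 0.2363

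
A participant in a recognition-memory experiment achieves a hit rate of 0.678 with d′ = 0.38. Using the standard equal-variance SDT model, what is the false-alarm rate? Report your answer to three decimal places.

z(hit rate) = z(0.678) = 0.4621
z(FA) = z(H) − d' = 0.4621 − 0.38 = 0.0821
false-alarm rate = Φ(0.0821) = 0.5327

false-alarm rate = 0.533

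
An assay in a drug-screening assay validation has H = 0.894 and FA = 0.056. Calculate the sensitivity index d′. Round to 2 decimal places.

d′ = 2.84

Φ⁻¹(H) = 1.2481
Φ⁻¹(FA) = -1.5893
d' = z(H) − z(FA) = 1.2481 − (-1.5893) = 2.8374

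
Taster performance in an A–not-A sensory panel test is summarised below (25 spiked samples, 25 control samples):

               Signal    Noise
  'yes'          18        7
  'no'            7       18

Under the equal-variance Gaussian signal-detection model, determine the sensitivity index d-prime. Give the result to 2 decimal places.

H = 18/25 = 0.7200
FA = 7/25 = 0.2800
Φ⁻¹(H) = 0.583
Φ⁻¹(FA) = -0.583
d' = z(H) − z(FA) = 0.583 − (-0.583) = 1.166

d-prime = 1.17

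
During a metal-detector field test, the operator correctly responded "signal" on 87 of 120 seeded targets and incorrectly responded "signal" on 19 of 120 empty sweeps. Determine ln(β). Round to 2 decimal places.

H = 87/120 = 0.7250
FA = 19/120 = 0.1583
z(0.7250) = 0.598, z(0.1583) = -1.001
ln β = −½·[z(H)² − z(FA)²] = −0.5 × (0.358 − 1.002) = 0.322

ln β = 0.32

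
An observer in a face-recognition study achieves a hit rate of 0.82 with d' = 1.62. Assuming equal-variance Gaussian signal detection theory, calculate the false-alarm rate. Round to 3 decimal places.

false-alarm rate = 0.241

z(hit rate) = z(0.82) = 0.9154
z(FA) = z(H) − d' = 0.9154 − 1.62 = -0.7046
false-alarm rate = Φ(-0.7046) = 0.2405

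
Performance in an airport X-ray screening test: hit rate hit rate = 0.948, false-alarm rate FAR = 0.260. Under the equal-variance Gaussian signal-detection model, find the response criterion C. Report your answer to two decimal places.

z(H) = 1.6258
z(FA) = -0.6433
c = −½·[z(H) + z(FA)] = −0.5 × (1.6258 + (-0.6433)) = -0.49125

C = -0.49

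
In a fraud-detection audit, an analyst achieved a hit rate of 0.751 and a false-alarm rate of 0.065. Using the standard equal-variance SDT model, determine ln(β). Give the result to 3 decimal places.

z(H) = z(0.751) = 0.6776
z(FA) = z(0.065) = -1.5141
ln β = −½·[z(H)² − z(FA)²] = −0.5 × (0.4591 − 2.2925) = 0.9167

ln β = 0.917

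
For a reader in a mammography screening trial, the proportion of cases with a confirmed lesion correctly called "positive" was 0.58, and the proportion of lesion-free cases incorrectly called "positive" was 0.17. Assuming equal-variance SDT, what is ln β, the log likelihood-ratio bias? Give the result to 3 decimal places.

ln β = 0.435

z(H) = z(0.58) = 0.2019
z(FA) = z(0.17) = -0.9542
ln β = −½·[z(H)² − z(FA)²] = −0.5 × (0.0408 − 0.9105) = 0.43485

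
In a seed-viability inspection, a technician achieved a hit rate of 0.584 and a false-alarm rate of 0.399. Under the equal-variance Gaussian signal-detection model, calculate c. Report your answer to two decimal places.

z(H) = z(0.584) = 0.212
z(FA) = z(0.399) = -0.256
c = −½·[z(H) + z(FA)] = −0.5 × (0.212 + (-0.256)) = 0.022
c > 0: the technician has a conservative response bias.

c = 0.02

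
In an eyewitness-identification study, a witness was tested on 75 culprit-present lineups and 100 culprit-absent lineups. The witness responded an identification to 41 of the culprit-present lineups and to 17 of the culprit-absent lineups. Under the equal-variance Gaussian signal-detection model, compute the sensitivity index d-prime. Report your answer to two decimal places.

d-prime = 1.07

H = 41/75 = 0.5467
FA = 17/100 = 0.1700
Φ⁻¹(H) = Φ⁻¹(0.5467) = 0.1173
Φ⁻¹(FA) = Φ⁻¹(0.1700) = -0.9542
d' = z(H) − z(FA) = 0.1173 − (-0.9542) = 1.0715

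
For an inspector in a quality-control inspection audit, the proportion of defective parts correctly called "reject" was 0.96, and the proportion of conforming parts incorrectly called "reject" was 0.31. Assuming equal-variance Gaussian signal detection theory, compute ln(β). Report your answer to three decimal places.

ln β = -1.410

Φ⁻¹(H) = 1.7507
Φ⁻¹(FA) = -0.4959
ln β = −½·[z(H)² − z(FA)²] = −0.5 × (3.0650 − 0.2459) = -1.40955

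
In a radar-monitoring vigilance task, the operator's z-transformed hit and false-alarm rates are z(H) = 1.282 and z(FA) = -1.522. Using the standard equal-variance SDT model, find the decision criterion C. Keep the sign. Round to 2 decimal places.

C = 0.12

c = −½·[z(H) + z(FA)] = −½·(1.282 + (-1.522)) = 0.120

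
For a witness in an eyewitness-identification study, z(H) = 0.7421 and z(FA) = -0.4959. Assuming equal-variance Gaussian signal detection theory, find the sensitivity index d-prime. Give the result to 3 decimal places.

d-prime = 1.238

d' = z(H) − z(FA) = 0.7421 − (-0.4959) = 1.2380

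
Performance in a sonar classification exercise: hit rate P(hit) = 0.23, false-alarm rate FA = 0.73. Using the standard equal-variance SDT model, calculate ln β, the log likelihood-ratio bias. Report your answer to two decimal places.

Φ⁻¹(H) = Φ⁻¹(0.23) = -0.739
Φ⁻¹(FA) = Φ⁻¹(0.73) = 0.613
ln β = −½·[z(H)² − z(FA)²] = −0.5 × (0.546 − 0.376) = -0.085

ln β = -0.09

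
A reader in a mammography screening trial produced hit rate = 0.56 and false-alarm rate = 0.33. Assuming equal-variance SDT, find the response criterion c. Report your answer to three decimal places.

c = 0.144

Φ⁻¹(H) = Φ⁻¹(0.56) = 0.1510
Φ⁻¹(FA) = Φ⁻¹(0.33) = -0.4399
c = −½·[z(H) + z(FA)] = −0.5 × (0.1510 + (-0.4399)) = 0.14445
c > 0: the reader has a conservative response bias.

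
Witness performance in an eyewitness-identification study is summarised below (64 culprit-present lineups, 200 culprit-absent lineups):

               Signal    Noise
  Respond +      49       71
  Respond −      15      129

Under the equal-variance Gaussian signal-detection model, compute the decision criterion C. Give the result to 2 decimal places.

H = 49/64 = 0.7656
FA = 71/200 = 0.3550
z(0.7656) = 0.724, z(0.3550) = -0.372
c = −½·[z(H) + z(FA)] = −0.5 × (0.724 + (-0.372)) = -0.176
c < 0: the witness has a liberal response bias.

C = -0.18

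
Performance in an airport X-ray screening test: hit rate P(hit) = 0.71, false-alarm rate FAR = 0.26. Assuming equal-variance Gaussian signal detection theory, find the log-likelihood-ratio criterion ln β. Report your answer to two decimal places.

Φ⁻¹(0.71) = 0.553, Φ⁻¹(0.26) = -0.643
ln β = −½·[z(H)² − z(FA)²] = −0.5 × (0.306 − 0.413) = 0.0535

ln β = 0.05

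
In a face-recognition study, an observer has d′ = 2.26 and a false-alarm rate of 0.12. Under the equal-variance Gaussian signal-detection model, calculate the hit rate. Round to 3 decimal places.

hit rate = 0.861

z(false-alarm rate) = z(0.12) = -1.1750
z(H) = z(FA) + d' = -1.1750 + 2.26 = 1.0850
hit rate = Φ(1.0850) = 0.8610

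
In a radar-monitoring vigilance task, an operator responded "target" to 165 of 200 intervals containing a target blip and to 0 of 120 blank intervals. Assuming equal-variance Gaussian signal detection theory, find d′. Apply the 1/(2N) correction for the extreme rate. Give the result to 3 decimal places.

The false-alarm rate is 0/120 = 0, so apply the 1/(2N) correction: FA → 1/(2·120) = 0.00417.
z(H) = z(0.82500) = 0.9346
z(FA) = z(0.00417) = -2.6380
d' = 0.9346 − (-2.6380) = 3.5726

d′ = 3.573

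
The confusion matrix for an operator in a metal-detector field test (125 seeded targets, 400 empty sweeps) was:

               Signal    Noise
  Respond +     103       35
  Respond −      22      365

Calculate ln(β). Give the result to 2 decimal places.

H = 103/125 = 0.8240
FA = 35/400 = 0.0875
Φ⁻¹(H) = Φ⁻¹(0.8240) = 0.931
Φ⁻¹(FA) = Φ⁻¹(0.0875) = -1.356
ln β = −½·[z(H)² − z(FA)²] = −0.5 × (0.867 − 1.839) = 0.486

ln β = 0.49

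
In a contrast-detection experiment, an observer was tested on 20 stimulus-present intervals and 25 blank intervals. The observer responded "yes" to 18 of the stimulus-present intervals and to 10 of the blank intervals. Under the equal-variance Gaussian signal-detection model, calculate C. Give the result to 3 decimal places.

C = -0.514

H = 18/20 = 0.9000
FA = 10/25 = 0.4000
z(H) = z(0.9000) = 1.2816
z(FA) = z(0.4000) = -0.2533
c = −½·[z(H) + z(FA)] = −0.5 × (1.2816 + (-0.2533)) = -0.51415
c < 0: the observer has a liberal response bias.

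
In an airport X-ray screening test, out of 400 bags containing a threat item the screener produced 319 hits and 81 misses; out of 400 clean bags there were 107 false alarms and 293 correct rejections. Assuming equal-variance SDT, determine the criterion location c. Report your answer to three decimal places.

c = -0.106

H = 319/400 = 0.7975
FA = 107/400 = 0.2675
Φ⁻¹(H) = 0.8327
Φ⁻¹(FA) = -0.6204
c = −½·[z(H) + z(FA)] = −0.5 × (0.8327 + (-0.6204)) = -0.10615
c < 0: the screener has a liberal response bias.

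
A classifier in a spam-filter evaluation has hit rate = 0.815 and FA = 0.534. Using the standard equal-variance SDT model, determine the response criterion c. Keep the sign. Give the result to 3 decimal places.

z(H) = z(0.815) = 0.8965
z(FA) = z(0.534) = 0.0853
c = −½·[z(H) + z(FA)] = −0.5 × (0.8965 + 0.0853) = -0.4909

c = -0.491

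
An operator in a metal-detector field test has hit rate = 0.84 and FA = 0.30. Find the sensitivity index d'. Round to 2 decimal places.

d' = 1.52

z(H) = 0.9945
z(FA) = -0.5244
d' = z(H) − z(FA) = 0.9945 − (-0.5244) = 1.5189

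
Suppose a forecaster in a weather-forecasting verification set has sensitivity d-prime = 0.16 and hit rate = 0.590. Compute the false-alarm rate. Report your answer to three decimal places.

z(hit rate) = z(0.590) = 0.2275
z(FA) = z(H) − d' = 0.2275 − 0.16 = 0.0675
false-alarm rate = Φ(0.0675) = 0.5269

false-alarm rate = 0.527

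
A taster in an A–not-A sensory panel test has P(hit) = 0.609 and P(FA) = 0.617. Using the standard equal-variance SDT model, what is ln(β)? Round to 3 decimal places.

ln β = 0.006

z(H) = z(0.609) = 0.2767
z(FA) = z(0.617) = 0.2976
ln β = −½·[z(H)² − z(FA)²] = −0.5 × (0.0766 − 0.0886) = 0.0060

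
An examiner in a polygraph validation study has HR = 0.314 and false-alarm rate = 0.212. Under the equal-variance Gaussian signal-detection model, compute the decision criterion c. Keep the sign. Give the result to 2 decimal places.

c = 0.64

z(H) = z(0.314) = -0.4845
z(FA) = z(0.212) = -0.7995
c = −½·[z(H) + z(FA)] = −0.5 × (-0.4845 + (-0.7995)) = 0.6420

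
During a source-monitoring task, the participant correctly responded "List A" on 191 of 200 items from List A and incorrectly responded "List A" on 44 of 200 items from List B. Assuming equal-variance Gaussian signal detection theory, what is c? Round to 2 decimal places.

H = 191/200 = 0.9550
FA = 44/200 = 0.2200
Φ⁻¹(H) = Φ⁻¹(0.9550) = 1.6954
Φ⁻¹(FA) = Φ⁻¹(0.2200) = -0.7722
c = −½·[z(H) + z(FA)] = −0.5 × (1.6954 + (-0.7722)) = -0.4616
c < 0: the participant has a liberal response bias.

c = -0.46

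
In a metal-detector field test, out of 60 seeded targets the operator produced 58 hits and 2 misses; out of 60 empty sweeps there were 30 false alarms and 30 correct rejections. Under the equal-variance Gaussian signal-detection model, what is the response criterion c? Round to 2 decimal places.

H = 58/60 = 0.9667
FA = 30/60 = 0.5000
z(H) = z(0.9667) = 1.834
z(FA) = z(0.5000) = 0.000
c = −½·[z(H) + z(FA)] = −0.5 × (1.834 + 0.000) = -0.917

c = -0.92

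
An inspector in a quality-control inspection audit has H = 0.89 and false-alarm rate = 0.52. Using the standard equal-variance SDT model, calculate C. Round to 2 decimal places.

C = -0.64

z(H) = z(0.89) = 1.2265
z(FA) = z(0.52) = 0.0502
c = −½·[z(H) + z(FA)] = −0.5 × (1.2265 + 0.0502) = -0.63835
c < 0: the inspector has a liberal response bias.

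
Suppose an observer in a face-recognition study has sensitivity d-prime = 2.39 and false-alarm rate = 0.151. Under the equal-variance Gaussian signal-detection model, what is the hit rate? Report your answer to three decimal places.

z(false-alarm rate) = z(0.151) = -1.0322
z(H) = z(FA) + d' = -1.0322 + 2.39 = 1.3578
hit rate = Φ(1.3578) = 0.9127

hit rate = 0.913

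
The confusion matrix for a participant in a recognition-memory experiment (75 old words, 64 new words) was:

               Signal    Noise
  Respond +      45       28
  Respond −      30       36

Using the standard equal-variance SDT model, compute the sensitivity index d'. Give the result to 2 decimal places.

d' = 0.41

H = 45/75 = 0.6000
FA = 28/64 = 0.4375
Φ⁻¹(H) = Φ⁻¹(0.6000) = 0.253
Φ⁻¹(FA) = Φ⁻¹(0.4375) = -0.157
d' = z(H) − z(FA) = 0.253 − (-0.157) = 0.410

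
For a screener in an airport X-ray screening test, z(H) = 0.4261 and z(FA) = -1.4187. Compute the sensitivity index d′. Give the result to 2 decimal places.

d' = z(H) − z(FA) = 0.4261 − (-1.4187) = 1.8448

d′ = 1.84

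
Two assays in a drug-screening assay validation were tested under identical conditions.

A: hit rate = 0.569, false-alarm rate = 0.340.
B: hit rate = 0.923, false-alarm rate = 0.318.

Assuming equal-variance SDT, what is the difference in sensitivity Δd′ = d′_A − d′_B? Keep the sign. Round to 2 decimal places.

A: z(0.569) = 0.174, z(0.340) = -0.412, d' = 0.586
B: z(0.923) = 1.426, z(0.318) = -0.473, d' = 1.899
Δd' = d'_A − d'_B = 0.586 − 1.899 = -1.313
B has the higher sensitivity.

Δd′ = -1.31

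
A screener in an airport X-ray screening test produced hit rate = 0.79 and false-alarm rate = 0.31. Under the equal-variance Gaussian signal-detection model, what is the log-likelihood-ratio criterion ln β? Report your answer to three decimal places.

ln β = -0.202

z(H) = 0.8064
z(FA) = -0.4959
ln β = −½·[z(H)² − z(FA)²] = −0.5 × (0.6503 − 0.2459) = -0.2022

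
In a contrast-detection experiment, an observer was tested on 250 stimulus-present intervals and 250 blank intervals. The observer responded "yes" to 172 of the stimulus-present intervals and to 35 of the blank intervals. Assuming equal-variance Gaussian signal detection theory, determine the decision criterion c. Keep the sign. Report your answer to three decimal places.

c = 0.295

H = 172/250 = 0.6880
FA = 35/250 = 0.1400
z(H) = 0.4902
z(FA) = -1.0803
c = −½·[z(H) + z(FA)] = −0.5 × (0.4902 + (-1.0803)) = 0.29505
c > 0: the observer has a conservative response bias.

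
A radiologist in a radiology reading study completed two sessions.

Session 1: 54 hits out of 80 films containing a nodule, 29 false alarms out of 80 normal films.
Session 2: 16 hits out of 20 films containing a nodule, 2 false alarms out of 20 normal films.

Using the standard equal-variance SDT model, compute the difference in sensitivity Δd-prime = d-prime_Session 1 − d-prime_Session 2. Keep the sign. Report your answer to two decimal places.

Δd-prime = -1.32

Session 1: z(0.6750) = 0.454, z(0.3625) = -0.352, d' = 0.806
Session 2: z(0.8000) = 0.842, z(0.1000) = -1.282, d' = 2.124
Δd' = d'_Session 1 − d'_Session 2 = 0.806 − 2.124 = -1.318
Session 2 has the higher sensitivity.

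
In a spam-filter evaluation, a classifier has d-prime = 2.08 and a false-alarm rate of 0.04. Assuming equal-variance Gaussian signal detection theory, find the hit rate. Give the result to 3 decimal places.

hit rate = 0.629

z(false-alarm rate) = z(0.04) = -1.7507
z(H) = z(FA) + d' = -1.7507 + 2.08 = 0.3293
hit rate = Φ(0.3293) = 0.6290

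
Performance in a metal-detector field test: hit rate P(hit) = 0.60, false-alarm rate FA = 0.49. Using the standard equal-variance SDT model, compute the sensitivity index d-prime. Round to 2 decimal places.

z(H) = z(0.60) = 0.2533
z(FA) = z(0.49) = -0.0251
d' = z(H) − z(FA) = 0.2533 − (-0.0251) = 0.2784

d-prime = 0.28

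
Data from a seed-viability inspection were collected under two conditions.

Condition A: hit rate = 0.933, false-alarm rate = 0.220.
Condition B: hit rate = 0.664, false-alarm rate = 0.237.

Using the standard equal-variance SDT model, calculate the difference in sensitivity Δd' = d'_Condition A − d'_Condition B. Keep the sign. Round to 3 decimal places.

Condition A: z(0.933) = 1.4985, z(0.220) = -0.7722, d' = 2.2707
Condition B: z(0.664) = 0.4234, z(0.237) = -0.7160, d' = 1.1394
Δd' = d'_Condition A − d'_Condition B = 2.2707 − 1.1394 = 1.1313
Condition A has the higher sensitivity.

Δd' = 1.131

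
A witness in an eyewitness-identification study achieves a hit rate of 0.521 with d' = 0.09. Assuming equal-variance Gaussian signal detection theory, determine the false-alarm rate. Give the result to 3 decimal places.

false-alarm rate = 0.485

z(hit rate) = z(0.521) = 0.0527
z(FA) = z(H) − d' = 0.0527 − 0.09 = -0.0373
false-alarm rate = Φ(-0.0373) = 0.4851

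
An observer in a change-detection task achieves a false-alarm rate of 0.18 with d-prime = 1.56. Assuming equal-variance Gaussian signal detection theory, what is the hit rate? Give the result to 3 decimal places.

hit rate = 0.740

z(false-alarm rate) = z(0.18) = -0.9154
z(H) = z(FA) + d' = -0.9154 + 1.56 = 0.6446
hit rate = Φ(0.6446) = 0.7404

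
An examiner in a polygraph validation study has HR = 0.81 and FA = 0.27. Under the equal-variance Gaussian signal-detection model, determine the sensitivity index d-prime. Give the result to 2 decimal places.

z(0.81) = 0.878, z(0.27) = -0.613
d' = z(H) − z(FA) = 0.878 − (-0.613) = 1.491

d-prime = 1.49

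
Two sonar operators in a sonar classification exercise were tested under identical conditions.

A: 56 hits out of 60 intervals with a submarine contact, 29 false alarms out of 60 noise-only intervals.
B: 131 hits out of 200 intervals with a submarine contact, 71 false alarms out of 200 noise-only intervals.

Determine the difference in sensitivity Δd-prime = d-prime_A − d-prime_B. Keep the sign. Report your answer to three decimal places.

Δd-prime = 0.772

A: z(0.9333) = 1.5008, z(0.4833) = -0.0419, d' = 1.5427
B: z(0.6550) = 0.3989, z(0.3550) = -0.3719, d' = 0.7708
Δd' = d'_A − d'_B = 1.5427 − 0.7708 = 0.7719
A has the higher sensitivity.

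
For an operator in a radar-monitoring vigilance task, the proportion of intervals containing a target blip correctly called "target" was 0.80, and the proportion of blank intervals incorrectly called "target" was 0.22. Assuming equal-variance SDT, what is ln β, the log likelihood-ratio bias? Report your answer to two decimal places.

ln β = -0.06

Φ⁻¹(0.80) = 0.842, Φ⁻¹(0.22) = -0.772
ln β = −½·[z(H)² − z(FA)²] = −0.5 × (0.709 − 0.596) = -0.0565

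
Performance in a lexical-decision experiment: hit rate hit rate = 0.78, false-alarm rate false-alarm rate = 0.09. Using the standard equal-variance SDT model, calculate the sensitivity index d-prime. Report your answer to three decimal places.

Φ⁻¹(0.78) = 0.7722, Φ⁻¹(0.09) = -1.3408
d' = z(H) − z(FA) = 0.7722 − (-1.3408) = 2.1130

d-prime = 2.113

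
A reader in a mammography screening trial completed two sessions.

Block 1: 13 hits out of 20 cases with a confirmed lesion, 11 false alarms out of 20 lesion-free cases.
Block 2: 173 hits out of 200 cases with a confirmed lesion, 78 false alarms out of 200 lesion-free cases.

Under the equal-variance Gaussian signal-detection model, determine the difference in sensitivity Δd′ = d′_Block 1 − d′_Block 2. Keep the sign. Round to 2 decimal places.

Δd′ = -1.12

Block 1: z(0.6500) = 0.385, z(0.5500) = 0.126, d' = 0.259
Block 2: z(0.8650) = 1.103, z(0.3900) = -0.279, d' = 1.382
Δd' = d'_Block 1 − d'_Block 2 = 0.259 − 1.382 = -1.123
Block 2 has the higher sensitivity.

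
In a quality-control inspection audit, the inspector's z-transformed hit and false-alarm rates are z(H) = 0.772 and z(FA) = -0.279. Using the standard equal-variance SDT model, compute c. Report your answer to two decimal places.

c = −½·[z(H) + z(FA)] = −½·(0.772 + (-0.279)) = -0.2465

c = -0.25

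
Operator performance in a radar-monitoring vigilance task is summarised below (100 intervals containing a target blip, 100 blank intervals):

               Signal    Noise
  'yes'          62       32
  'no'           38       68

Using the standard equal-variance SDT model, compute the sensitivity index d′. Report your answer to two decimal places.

d′ = 0.77

H = 62/100 = 0.6200
FA = 32/100 = 0.3200
Φ⁻¹(0.6200) = 0.3055, Φ⁻¹(0.3200) = -0.4677
d' = z(H) − z(FA) = 0.3055 − (-0.4677) = 0.7732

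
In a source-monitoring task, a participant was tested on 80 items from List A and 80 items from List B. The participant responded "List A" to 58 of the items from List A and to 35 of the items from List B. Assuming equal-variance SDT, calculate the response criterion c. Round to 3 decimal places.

c = -0.220

H = 58/80 = 0.7250
FA = 35/80 = 0.4375
Φ⁻¹(0.7250) = 0.5978, Φ⁻¹(0.4375) = -0.1573
c = −½·[z(H) + z(FA)] = −0.5 × (0.5978 + (-0.1573)) = -0.22025
c < 0: the participant has a liberal response bias.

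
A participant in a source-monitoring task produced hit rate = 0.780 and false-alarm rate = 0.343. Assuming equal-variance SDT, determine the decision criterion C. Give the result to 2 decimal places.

C = -0.18

z(H) = z(0.780) = 0.7722
z(FA) = z(0.343) = -0.4043
c = −½·[z(H) + z(FA)] = −0.5 × (0.7722 + (-0.4043)) = -0.18395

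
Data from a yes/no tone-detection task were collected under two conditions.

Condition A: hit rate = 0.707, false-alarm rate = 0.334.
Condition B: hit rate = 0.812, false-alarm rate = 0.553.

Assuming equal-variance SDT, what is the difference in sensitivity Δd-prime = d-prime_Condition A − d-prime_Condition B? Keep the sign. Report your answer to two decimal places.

Condition A: z(0.707) = 0.545, z(0.334) = -0.429, d' = 0.974
Condition B: z(0.812) = 0.885, z(0.553) = 0.133, d' = 0.752
Δd' = d'_Condition A − d'_Condition B = 0.974 − 0.752 = 0.222
Condition A has the higher sensitivity.

Δd-prime = 0.22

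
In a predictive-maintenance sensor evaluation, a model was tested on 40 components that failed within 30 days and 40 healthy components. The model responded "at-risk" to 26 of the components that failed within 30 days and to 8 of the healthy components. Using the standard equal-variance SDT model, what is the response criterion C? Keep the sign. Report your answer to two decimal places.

H = 26/40 = 0.6500
FA = 8/40 = 0.2000
z(H) = z(0.6500) = 0.385
z(FA) = z(0.2000) = -0.842
c = −½·[z(H) + z(FA)] = −0.5 × (0.385 + (-0.842)) = 0.2285
c > 0: the model has a conservative response bias.

C = 0.23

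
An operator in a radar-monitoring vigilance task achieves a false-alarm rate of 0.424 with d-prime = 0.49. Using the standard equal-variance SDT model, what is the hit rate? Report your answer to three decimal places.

z(false-alarm rate) = z(0.424) = -0.1917
z(H) = z(FA) + d' = -0.1917 + 0.49 = 0.2983
hit rate = Φ(0.2983) = 0.6173

hit rate = 0.617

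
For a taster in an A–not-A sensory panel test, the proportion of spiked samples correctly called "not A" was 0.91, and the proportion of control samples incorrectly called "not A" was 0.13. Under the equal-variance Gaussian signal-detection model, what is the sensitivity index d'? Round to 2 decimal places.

z(0.91) = 1.341, z(0.13) = -1.126
d' = z(H) − z(FA) = 1.341 − (-1.126) = 2.467

d' = 2.47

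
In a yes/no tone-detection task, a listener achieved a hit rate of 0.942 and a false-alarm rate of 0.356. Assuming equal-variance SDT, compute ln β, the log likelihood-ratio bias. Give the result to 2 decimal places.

ln β = -1.17

z(H) = z(0.942) = 1.572
z(FA) = z(0.356) = -0.369
ln β = −½·[z(H)² − z(FA)²] = −0.5 × (2.471 − 0.136) = -1.1675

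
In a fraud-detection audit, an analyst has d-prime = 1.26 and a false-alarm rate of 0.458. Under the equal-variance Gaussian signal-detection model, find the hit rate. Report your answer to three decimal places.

z(false-alarm rate) = z(0.458) = -0.1055
z(H) = z(FA) + d' = -0.1055 + 1.26 = 1.1545
hit rate = Φ(1.1545) = 0.8759

hit rate = 0.876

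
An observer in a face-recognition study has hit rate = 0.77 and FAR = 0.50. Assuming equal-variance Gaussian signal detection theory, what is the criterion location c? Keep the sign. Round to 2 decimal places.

c = -0.37

z(H) = z(0.77) = 0.7388
z(FA) = z(0.50) = 0.0000
c = −½·[z(H) + z(FA)] = −0.5 × (0.7388 + 0.0000) = -0.3694
c < 0: the observer has a liberal response bias.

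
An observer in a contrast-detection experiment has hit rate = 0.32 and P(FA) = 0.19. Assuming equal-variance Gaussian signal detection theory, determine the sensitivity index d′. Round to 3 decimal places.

z(0.32) = -0.4677, z(0.19) = -0.8779
d' = z(H) − z(FA) = -0.4677 − (-0.8779) = 0.4102

d′ = 0.410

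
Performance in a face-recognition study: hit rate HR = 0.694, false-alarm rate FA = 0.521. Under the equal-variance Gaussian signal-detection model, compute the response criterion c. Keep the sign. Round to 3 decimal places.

z(0.694) = 0.5072, z(0.521) = 0.0527
c = −½·[z(H) + z(FA)] = −0.5 × (0.5072 + 0.0527) = -0.27995
c < 0: the observer has a liberal response bias.

c = -0.280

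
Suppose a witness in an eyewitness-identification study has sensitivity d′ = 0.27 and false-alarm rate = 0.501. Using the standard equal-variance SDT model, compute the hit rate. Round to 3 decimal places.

hit rate = 0.607

z(false-alarm rate) = z(0.501) = 0.0025
z(H) = z(FA) + d' = 0.0025 + 0.27 = 0.2725
hit rate = Φ(0.2725) = 0.6074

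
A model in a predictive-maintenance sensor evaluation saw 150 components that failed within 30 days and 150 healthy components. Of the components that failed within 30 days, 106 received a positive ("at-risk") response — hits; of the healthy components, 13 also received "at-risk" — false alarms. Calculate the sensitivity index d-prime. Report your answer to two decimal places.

H = 106/150 = 0.7067
FA = 13/150 = 0.0867
z(H) = 0.5438
z(FA) = -1.3614
d' = z(H) − z(FA) = 0.5438 − (-1.3614) = 1.9052

d-prime = 1.91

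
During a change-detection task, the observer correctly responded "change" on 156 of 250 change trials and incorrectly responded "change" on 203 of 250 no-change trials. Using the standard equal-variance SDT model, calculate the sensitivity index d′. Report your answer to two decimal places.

H = 156/250 = 0.6240
FA = 203/250 = 0.8120
Φ⁻¹(0.6240) = 0.3160, Φ⁻¹(0.8120) = 0.8853
d' = z(H) − z(FA) = 0.3160 − 0.8853 = -0.5693

d′ = -0.57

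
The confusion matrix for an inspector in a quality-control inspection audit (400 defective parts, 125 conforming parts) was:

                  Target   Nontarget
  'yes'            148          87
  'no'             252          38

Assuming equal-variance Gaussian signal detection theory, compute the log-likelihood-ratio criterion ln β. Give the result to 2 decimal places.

H = 148/400 = 0.3700
FA = 87/125 = 0.6960
z(H) = z(0.3700) = -0.332
z(FA) = z(0.6960) = 0.513
ln β = −½·[z(H)² − z(FA)²] = −0.5 × (0.110 − 0.263) = 0.0765

ln β = 0.08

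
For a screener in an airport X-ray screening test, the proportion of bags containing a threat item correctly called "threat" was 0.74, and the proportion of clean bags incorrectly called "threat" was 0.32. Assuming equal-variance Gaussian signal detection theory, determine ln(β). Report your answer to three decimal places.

ln β = -0.098

Φ⁻¹(H) = Φ⁻¹(0.74) = 0.6433
Φ⁻¹(FA) = Φ⁻¹(0.32) = -0.4677
ln β = −½·[z(H)² − z(FA)²] = −0.5 × (0.4138 − 0.2187) = -0.09755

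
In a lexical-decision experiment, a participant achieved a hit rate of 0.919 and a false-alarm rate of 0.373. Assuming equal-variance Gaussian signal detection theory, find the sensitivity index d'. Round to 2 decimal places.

z(H) = 1.3984
z(FA) = -0.3239
d' = z(H) − z(FA) = 1.3984 − (-0.3239) = 1.7223

d' = 1.72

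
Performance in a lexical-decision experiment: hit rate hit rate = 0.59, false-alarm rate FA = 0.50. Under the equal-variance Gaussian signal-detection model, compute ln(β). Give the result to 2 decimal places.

z(H) = 0.228
z(FA) = 0.000
ln β = −½·[z(H)² − z(FA)²] = −0.5 × (0.052 − 0.000) = -0.026

ln β = -0.03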